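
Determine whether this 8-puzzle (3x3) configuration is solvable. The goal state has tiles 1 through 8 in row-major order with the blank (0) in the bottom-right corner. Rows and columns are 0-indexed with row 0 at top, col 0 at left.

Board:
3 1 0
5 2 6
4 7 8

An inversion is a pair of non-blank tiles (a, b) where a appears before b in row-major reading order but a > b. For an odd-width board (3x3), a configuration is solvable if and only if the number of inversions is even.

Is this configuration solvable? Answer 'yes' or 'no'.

Inversions (pairs i<j in row-major order where tile[i] > tile[j] > 0): 5
5 is odd, so the puzzle is not solvable.

Answer: no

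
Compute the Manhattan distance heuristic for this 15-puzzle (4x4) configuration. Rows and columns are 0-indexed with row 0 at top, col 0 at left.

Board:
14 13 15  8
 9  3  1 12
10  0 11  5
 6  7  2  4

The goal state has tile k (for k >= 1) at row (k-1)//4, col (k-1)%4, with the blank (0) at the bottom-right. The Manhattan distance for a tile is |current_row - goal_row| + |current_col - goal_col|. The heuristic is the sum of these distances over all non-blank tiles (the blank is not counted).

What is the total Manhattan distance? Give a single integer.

Answer: 37

Derivation:
Tile 14: at (0,0), goal (3,1), distance |0-3|+|0-1| = 4
Tile 13: at (0,1), goal (3,0), distance |0-3|+|1-0| = 4
Tile 15: at (0,2), goal (3,2), distance |0-3|+|2-2| = 3
Tile 8: at (0,3), goal (1,3), distance |0-1|+|3-3| = 1
Tile 9: at (1,0), goal (2,0), distance |1-2|+|0-0| = 1
Tile 3: at (1,1), goal (0,2), distance |1-0|+|1-2| = 2
Tile 1: at (1,2), goal (0,0), distance |1-0|+|2-0| = 3
Tile 12: at (1,3), goal (2,3), distance |1-2|+|3-3| = 1
Tile 10: at (2,0), goal (2,1), distance |2-2|+|0-1| = 1
Tile 11: at (2,2), goal (2,2), distance |2-2|+|2-2| = 0
Tile 5: at (2,3), goal (1,0), distance |2-1|+|3-0| = 4
Tile 6: at (3,0), goal (1,1), distance |3-1|+|0-1| = 3
Tile 7: at (3,1), goal (1,2), distance |3-1|+|1-2| = 3
Tile 2: at (3,2), goal (0,1), distance |3-0|+|2-1| = 4
Tile 4: at (3,3), goal (0,3), distance |3-0|+|3-3| = 3
Sum: 4 + 4 + 3 + 1 + 1 + 2 + 3 + 1 + 1 + 0 + 4 + 3 + 3 + 4 + 3 = 37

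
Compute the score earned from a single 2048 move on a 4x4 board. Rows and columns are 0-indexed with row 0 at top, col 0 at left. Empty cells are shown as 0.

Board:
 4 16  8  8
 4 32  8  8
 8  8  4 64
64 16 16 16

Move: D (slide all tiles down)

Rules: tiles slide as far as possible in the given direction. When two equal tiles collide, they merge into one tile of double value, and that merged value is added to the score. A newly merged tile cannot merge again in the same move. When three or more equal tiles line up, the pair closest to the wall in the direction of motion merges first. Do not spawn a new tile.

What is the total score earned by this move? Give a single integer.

Answer: 40

Derivation:
Slide down:
col 0: [4, 4, 8, 64] -> [0, 8, 8, 64]  score +8 (running 8)
col 1: [16, 32, 8, 16] -> [16, 32, 8, 16]  score +0 (running 8)
col 2: [8, 8, 4, 16] -> [0, 16, 4, 16]  score +16 (running 24)
col 3: [8, 8, 64, 16] -> [0, 16, 64, 16]  score +16 (running 40)
Board after move:
 0 16  0  0
 8 32 16 16
 8  8  4 64
64 16 16 16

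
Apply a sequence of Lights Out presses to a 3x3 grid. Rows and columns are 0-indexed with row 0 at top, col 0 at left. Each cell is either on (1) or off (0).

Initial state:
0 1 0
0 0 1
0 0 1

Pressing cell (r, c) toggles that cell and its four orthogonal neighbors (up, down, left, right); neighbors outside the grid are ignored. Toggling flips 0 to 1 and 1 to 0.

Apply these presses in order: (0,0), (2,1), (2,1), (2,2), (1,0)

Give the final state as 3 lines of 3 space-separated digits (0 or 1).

After press 1 at (0,0):
1 0 0
1 0 1
0 0 1

After press 2 at (2,1):
1 0 0
1 1 1
1 1 0

After press 3 at (2,1):
1 0 0
1 0 1
0 0 1

After press 4 at (2,2):
1 0 0
1 0 0
0 1 0

After press 5 at (1,0):
0 0 0
0 1 0
1 1 0

Answer: 0 0 0
0 1 0
1 1 0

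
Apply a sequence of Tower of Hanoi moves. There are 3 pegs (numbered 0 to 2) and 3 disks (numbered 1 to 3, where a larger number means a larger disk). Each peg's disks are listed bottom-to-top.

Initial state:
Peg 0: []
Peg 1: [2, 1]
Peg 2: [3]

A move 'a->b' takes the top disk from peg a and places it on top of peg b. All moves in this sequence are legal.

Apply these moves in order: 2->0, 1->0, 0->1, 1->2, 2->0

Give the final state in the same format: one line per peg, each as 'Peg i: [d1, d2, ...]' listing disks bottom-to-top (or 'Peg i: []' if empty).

Answer: Peg 0: [3, 1]
Peg 1: [2]
Peg 2: []

Derivation:
After move 1 (2->0):
Peg 0: [3]
Peg 1: [2, 1]
Peg 2: []

After move 2 (1->0):
Peg 0: [3, 1]
Peg 1: [2]
Peg 2: []

After move 3 (0->1):
Peg 0: [3]
Peg 1: [2, 1]
Peg 2: []

After move 4 (1->2):
Peg 0: [3]
Peg 1: [2]
Peg 2: [1]

After move 5 (2->0):
Peg 0: [3, 1]
Peg 1: [2]
Peg 2: []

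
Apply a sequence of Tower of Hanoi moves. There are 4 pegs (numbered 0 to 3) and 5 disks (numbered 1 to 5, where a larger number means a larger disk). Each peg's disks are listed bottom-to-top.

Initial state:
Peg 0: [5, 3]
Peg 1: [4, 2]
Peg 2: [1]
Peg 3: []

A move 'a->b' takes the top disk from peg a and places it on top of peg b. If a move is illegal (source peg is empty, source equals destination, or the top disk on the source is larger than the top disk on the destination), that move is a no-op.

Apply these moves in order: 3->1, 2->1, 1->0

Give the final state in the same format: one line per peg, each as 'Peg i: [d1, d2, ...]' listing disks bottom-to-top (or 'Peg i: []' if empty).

Answer: Peg 0: [5, 3, 1]
Peg 1: [4, 2]
Peg 2: []
Peg 3: []

Derivation:
After move 1 (3->1):
Peg 0: [5, 3]
Peg 1: [4, 2]
Peg 2: [1]
Peg 3: []

After move 2 (2->1):
Peg 0: [5, 3]
Peg 1: [4, 2, 1]
Peg 2: []
Peg 3: []

After move 3 (1->0):
Peg 0: [5, 3, 1]
Peg 1: [4, 2]
Peg 2: []
Peg 3: []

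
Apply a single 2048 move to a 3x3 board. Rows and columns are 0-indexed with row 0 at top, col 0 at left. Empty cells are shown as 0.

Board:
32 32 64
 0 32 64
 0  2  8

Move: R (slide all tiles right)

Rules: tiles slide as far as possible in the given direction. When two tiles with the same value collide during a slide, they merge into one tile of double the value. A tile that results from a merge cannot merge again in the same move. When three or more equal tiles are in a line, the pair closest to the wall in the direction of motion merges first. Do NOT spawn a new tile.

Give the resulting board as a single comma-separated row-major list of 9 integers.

Slide right:
row 0: [32, 32, 64] -> [0, 64, 64]
row 1: [0, 32, 64] -> [0, 32, 64]
row 2: [0, 2, 8] -> [0, 2, 8]

Answer: 0, 64, 64, 0, 32, 64, 0, 2, 8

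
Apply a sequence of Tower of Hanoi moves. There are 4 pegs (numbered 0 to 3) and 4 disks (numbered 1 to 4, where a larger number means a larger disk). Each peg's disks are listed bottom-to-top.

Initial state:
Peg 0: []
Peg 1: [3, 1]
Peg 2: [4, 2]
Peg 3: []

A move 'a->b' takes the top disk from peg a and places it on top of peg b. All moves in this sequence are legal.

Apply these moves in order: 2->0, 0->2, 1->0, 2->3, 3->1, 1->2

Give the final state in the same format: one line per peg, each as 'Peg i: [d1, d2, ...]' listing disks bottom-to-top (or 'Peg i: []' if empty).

After move 1 (2->0):
Peg 0: [2]
Peg 1: [3, 1]
Peg 2: [4]
Peg 3: []

After move 2 (0->2):
Peg 0: []
Peg 1: [3, 1]
Peg 2: [4, 2]
Peg 3: []

After move 3 (1->0):
Peg 0: [1]
Peg 1: [3]
Peg 2: [4, 2]
Peg 3: []

After move 4 (2->3):
Peg 0: [1]
Peg 1: [3]
Peg 2: [4]
Peg 3: [2]

After move 5 (3->1):
Peg 0: [1]
Peg 1: [3, 2]
Peg 2: [4]
Peg 3: []

After move 6 (1->2):
Peg 0: [1]
Peg 1: [3]
Peg 2: [4, 2]
Peg 3: []

Answer: Peg 0: [1]
Peg 1: [3]
Peg 2: [4, 2]
Peg 3: []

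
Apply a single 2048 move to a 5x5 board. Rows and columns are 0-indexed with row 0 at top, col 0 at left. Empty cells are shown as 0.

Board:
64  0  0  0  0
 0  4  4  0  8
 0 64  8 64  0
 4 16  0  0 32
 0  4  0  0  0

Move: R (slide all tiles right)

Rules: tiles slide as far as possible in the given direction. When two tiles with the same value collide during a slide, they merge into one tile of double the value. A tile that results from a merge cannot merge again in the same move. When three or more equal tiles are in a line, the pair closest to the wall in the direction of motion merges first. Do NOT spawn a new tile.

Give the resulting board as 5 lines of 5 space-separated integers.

Answer:  0  0  0  0 64
 0  0  0  8  8
 0  0 64  8 64
 0  0  4 16 32
 0  0  0  0  4

Derivation:
Slide right:
row 0: [64, 0, 0, 0, 0] -> [0, 0, 0, 0, 64]
row 1: [0, 4, 4, 0, 8] -> [0, 0, 0, 8, 8]
row 2: [0, 64, 8, 64, 0] -> [0, 0, 64, 8, 64]
row 3: [4, 16, 0, 0, 32] -> [0, 0, 4, 16, 32]
row 4: [0, 4, 0, 0, 0] -> [0, 0, 0, 0, 4]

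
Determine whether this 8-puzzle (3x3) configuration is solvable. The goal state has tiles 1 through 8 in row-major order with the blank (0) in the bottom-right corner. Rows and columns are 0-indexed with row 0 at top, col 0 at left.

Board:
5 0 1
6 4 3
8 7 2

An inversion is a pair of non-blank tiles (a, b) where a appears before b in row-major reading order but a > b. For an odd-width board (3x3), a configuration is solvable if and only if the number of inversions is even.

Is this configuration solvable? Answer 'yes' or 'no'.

Inversions (pairs i<j in row-major order where tile[i] > tile[j] > 0): 13
13 is odd, so the puzzle is not solvable.

Answer: no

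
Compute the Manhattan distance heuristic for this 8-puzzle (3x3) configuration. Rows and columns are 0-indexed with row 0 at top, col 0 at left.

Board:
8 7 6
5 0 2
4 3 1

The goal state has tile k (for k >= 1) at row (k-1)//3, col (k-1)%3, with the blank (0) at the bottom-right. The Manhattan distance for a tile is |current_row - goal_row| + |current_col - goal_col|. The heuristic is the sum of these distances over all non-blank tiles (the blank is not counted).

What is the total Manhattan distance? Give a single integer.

Answer: 18

Derivation:
Tile 8: at (0,0), goal (2,1), distance |0-2|+|0-1| = 3
Tile 7: at (0,1), goal (2,0), distance |0-2|+|1-0| = 3
Tile 6: at (0,2), goal (1,2), distance |0-1|+|2-2| = 1
Tile 5: at (1,0), goal (1,1), distance |1-1|+|0-1| = 1
Tile 2: at (1,2), goal (0,1), distance |1-0|+|2-1| = 2
Tile 4: at (2,0), goal (1,0), distance |2-1|+|0-0| = 1
Tile 3: at (2,1), goal (0,2), distance |2-0|+|1-2| = 3
Tile 1: at (2,2), goal (0,0), distance |2-0|+|2-0| = 4
Sum: 3 + 3 + 1 + 1 + 2 + 1 + 3 + 4 = 18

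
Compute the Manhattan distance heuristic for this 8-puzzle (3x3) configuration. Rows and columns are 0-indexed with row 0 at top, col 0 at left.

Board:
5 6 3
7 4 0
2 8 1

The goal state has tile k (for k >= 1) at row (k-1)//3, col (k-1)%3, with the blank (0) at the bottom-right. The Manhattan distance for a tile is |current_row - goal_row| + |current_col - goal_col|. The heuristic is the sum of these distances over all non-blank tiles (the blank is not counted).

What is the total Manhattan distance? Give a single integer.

Answer: 13

Derivation:
Tile 5: (0,0)->(1,1) = 2
Tile 6: (0,1)->(1,2) = 2
Tile 3: (0,2)->(0,2) = 0
Tile 7: (1,0)->(2,0) = 1
Tile 4: (1,1)->(1,0) = 1
Tile 2: (2,0)->(0,1) = 3
Tile 8: (2,1)->(2,1) = 0
Tile 1: (2,2)->(0,0) = 4
Sum: 2 + 2 + 0 + 1 + 1 + 3 + 0 + 4 = 13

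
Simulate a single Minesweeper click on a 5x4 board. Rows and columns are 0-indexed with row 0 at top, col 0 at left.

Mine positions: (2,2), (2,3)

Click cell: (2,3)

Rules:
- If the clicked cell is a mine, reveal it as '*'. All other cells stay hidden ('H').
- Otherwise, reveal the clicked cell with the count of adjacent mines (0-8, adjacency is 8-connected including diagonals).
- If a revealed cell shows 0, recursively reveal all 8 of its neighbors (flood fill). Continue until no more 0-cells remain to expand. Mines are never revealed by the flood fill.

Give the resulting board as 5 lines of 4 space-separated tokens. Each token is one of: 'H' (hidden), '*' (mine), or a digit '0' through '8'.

H H H H
H H H H
H H H *
H H H H
H H H H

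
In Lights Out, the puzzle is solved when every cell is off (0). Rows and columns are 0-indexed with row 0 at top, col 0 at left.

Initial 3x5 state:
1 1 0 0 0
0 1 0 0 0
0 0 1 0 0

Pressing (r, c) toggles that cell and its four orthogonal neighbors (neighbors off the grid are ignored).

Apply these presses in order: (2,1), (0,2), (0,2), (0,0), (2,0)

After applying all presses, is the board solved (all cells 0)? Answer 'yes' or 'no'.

After press 1 at (2,1):
1 1 0 0 0
0 0 0 0 0
1 1 0 0 0

After press 2 at (0,2):
1 0 1 1 0
0 0 1 0 0
1 1 0 0 0

After press 3 at (0,2):
1 1 0 0 0
0 0 0 0 0
1 1 0 0 0

After press 4 at (0,0):
0 0 0 0 0
1 0 0 0 0
1 1 0 0 0

After press 5 at (2,0):
0 0 0 0 0
0 0 0 0 0
0 0 0 0 0

Lights still on: 0

Answer: yes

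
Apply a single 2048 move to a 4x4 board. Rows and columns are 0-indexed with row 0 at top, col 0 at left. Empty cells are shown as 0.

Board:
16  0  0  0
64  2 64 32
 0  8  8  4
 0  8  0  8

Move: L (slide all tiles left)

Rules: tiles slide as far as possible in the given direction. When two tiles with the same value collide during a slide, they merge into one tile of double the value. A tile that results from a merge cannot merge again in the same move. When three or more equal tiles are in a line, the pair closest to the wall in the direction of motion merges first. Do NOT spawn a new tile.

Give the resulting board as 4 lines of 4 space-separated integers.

Answer: 16  0  0  0
64  2 64 32
16  4  0  0
16  0  0  0

Derivation:
Slide left:
row 0: [16, 0, 0, 0] -> [16, 0, 0, 0]
row 1: [64, 2, 64, 32] -> [64, 2, 64, 32]
row 2: [0, 8, 8, 4] -> [16, 4, 0, 0]
row 3: [0, 8, 0, 8] -> [16, 0, 0, 0]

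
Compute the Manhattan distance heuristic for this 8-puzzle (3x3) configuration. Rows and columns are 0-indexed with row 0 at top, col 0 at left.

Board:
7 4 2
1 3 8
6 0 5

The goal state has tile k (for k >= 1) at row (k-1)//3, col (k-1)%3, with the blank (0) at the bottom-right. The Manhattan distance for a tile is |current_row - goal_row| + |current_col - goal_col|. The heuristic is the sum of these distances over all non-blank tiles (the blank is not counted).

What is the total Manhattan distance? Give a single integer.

Answer: 15

Derivation:
Tile 7: at (0,0), goal (2,0), distance |0-2|+|0-0| = 2
Tile 4: at (0,1), goal (1,0), distance |0-1|+|1-0| = 2
Tile 2: at (0,2), goal (0,1), distance |0-0|+|2-1| = 1
Tile 1: at (1,0), goal (0,0), distance |1-0|+|0-0| = 1
Tile 3: at (1,1), goal (0,2), distance |1-0|+|1-2| = 2
Tile 8: at (1,2), goal (2,1), distance |1-2|+|2-1| = 2
Tile 6: at (2,0), goal (1,2), distance |2-1|+|0-2| = 3
Tile 5: at (2,2), goal (1,1), distance |2-1|+|2-1| = 2
Sum: 2 + 2 + 1 + 1 + 2 + 2 + 3 + 2 = 15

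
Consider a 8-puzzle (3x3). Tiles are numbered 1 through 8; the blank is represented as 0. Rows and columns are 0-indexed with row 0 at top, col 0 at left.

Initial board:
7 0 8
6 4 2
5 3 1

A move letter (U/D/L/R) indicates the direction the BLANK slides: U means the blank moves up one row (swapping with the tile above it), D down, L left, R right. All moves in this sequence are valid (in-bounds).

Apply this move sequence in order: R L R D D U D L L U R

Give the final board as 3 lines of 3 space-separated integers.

Answer: 7 8 2
4 0 1
6 5 3

Derivation:
After move 1 (R):
7 8 0
6 4 2
5 3 1

After move 2 (L):
7 0 8
6 4 2
5 3 1

After move 3 (R):
7 8 0
6 4 2
5 3 1

After move 4 (D):
7 8 2
6 4 0
5 3 1

After move 5 (D):
7 8 2
6 4 1
5 3 0

After move 6 (U):
7 8 2
6 4 0
5 3 1

After move 7 (D):
7 8 2
6 4 1
5 3 0

After move 8 (L):
7 8 2
6 4 1
5 0 3

After move 9 (L):
7 8 2
6 4 1
0 5 3

After move 10 (U):
7 8 2
0 4 1
6 5 3

After move 11 (R):
7 8 2
4 0 1
6 5 3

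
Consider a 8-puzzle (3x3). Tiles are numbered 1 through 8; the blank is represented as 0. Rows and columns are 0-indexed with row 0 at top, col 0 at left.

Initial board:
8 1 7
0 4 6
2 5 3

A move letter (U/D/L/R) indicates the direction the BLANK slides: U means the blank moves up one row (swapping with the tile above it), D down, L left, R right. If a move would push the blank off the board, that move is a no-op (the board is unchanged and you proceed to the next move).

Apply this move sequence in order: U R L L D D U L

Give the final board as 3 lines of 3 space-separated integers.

Answer: 8 1 7
0 4 6
2 5 3

Derivation:
After move 1 (U):
0 1 7
8 4 6
2 5 3

After move 2 (R):
1 0 7
8 4 6
2 5 3

After move 3 (L):
0 1 7
8 4 6
2 5 3

After move 4 (L):
0 1 7
8 4 6
2 5 3

After move 5 (D):
8 1 7
0 4 6
2 5 3

After move 6 (D):
8 1 7
2 4 6
0 5 3

After move 7 (U):
8 1 7
0 4 6
2 5 3

After move 8 (L):
8 1 7
0 4 6
2 5 3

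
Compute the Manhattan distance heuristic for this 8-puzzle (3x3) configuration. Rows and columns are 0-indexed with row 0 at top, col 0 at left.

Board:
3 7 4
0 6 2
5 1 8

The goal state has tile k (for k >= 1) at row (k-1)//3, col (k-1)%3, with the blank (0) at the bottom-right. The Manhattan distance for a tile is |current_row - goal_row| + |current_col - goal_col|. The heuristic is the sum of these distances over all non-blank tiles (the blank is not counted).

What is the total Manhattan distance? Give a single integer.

Answer: 17

Derivation:
Tile 3: at (0,0), goal (0,2), distance |0-0|+|0-2| = 2
Tile 7: at (0,1), goal (2,0), distance |0-2|+|1-0| = 3
Tile 4: at (0,2), goal (1,0), distance |0-1|+|2-0| = 3
Tile 6: at (1,1), goal (1,2), distance |1-1|+|1-2| = 1
Tile 2: at (1,2), goal (0,1), distance |1-0|+|2-1| = 2
Tile 5: at (2,0), goal (1,1), distance |2-1|+|0-1| = 2
Tile 1: at (2,1), goal (0,0), distance |2-0|+|1-0| = 3
Tile 8: at (2,2), goal (2,1), distance |2-2|+|2-1| = 1
Sum: 2 + 3 + 3 + 1 + 2 + 2 + 3 + 1 = 17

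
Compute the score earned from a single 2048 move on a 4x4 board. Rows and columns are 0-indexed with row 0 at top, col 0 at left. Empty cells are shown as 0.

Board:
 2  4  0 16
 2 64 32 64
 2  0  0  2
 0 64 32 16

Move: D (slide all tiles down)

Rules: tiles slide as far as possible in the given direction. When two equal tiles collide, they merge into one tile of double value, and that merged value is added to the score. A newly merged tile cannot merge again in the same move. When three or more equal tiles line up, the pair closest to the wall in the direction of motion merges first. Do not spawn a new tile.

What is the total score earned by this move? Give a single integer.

Answer: 196

Derivation:
Slide down:
col 0: [2, 2, 2, 0] -> [0, 0, 2, 4]  score +4 (running 4)
col 1: [4, 64, 0, 64] -> [0, 0, 4, 128]  score +128 (running 132)
col 2: [0, 32, 0, 32] -> [0, 0, 0, 64]  score +64 (running 196)
col 3: [16, 64, 2, 16] -> [16, 64, 2, 16]  score +0 (running 196)
Board after move:
  0   0   0  16
  0   0   0  64
  2   4   0   2
  4 128  64  16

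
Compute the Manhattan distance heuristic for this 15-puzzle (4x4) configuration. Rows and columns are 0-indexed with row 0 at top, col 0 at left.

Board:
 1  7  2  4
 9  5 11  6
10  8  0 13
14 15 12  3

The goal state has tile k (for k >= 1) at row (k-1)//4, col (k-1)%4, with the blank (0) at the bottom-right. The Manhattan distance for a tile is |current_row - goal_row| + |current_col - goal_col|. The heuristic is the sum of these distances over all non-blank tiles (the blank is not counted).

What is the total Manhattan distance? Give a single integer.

Tile 1: (0,0)->(0,0) = 0
Tile 7: (0,1)->(1,2) = 2
Tile 2: (0,2)->(0,1) = 1
Tile 4: (0,3)->(0,3) = 0
Tile 9: (1,0)->(2,0) = 1
Tile 5: (1,1)->(1,0) = 1
Tile 11: (1,2)->(2,2) = 1
Tile 6: (1,3)->(1,1) = 2
Tile 10: (2,0)->(2,1) = 1
Tile 8: (2,1)->(1,3) = 3
Tile 13: (2,3)->(3,0) = 4
Tile 14: (3,0)->(3,1) = 1
Tile 15: (3,1)->(3,2) = 1
Tile 12: (3,2)->(2,3) = 2
Tile 3: (3,3)->(0,2) = 4
Sum: 0 + 2 + 1 + 0 + 1 + 1 + 1 + 2 + 1 + 3 + 4 + 1 + 1 + 2 + 4 = 24

Answer: 24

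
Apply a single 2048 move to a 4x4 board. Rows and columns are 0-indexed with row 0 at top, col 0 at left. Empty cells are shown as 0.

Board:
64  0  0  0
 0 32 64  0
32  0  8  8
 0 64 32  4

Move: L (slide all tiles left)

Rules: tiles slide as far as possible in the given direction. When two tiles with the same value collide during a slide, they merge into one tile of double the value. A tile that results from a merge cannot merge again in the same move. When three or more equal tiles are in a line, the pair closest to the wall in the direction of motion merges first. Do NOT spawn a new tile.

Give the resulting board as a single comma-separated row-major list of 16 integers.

Slide left:
row 0: [64, 0, 0, 0] -> [64, 0, 0, 0]
row 1: [0, 32, 64, 0] -> [32, 64, 0, 0]
row 2: [32, 0, 8, 8] -> [32, 16, 0, 0]
row 3: [0, 64, 32, 4] -> [64, 32, 4, 0]

Answer: 64, 0, 0, 0, 32, 64, 0, 0, 32, 16, 0, 0, 64, 32, 4, 0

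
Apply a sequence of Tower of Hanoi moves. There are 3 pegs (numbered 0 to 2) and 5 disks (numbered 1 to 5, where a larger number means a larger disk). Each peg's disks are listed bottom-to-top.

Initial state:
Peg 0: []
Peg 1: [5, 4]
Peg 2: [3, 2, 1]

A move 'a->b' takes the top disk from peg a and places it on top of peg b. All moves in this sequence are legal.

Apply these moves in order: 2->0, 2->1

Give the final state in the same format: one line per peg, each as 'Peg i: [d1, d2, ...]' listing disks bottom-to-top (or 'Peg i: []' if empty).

After move 1 (2->0):
Peg 0: [1]
Peg 1: [5, 4]
Peg 2: [3, 2]

After move 2 (2->1):
Peg 0: [1]
Peg 1: [5, 4, 2]
Peg 2: [3]

Answer: Peg 0: [1]
Peg 1: [5, 4, 2]
Peg 2: [3]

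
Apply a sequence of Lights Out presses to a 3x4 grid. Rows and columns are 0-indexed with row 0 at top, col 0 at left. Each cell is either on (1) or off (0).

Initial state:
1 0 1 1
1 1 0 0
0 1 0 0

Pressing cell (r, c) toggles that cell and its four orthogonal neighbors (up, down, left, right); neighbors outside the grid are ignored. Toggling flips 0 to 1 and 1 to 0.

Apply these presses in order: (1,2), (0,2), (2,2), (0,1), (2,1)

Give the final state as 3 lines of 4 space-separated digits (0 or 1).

After press 1 at (1,2):
1 0 0 1
1 0 1 1
0 1 1 0

After press 2 at (0,2):
1 1 1 0
1 0 0 1
0 1 1 0

After press 3 at (2,2):
1 1 1 0
1 0 1 1
0 0 0 1

After press 4 at (0,1):
0 0 0 0
1 1 1 1
0 0 0 1

After press 5 at (2,1):
0 0 0 0
1 0 1 1
1 1 1 1

Answer: 0 0 0 0
1 0 1 1
1 1 1 1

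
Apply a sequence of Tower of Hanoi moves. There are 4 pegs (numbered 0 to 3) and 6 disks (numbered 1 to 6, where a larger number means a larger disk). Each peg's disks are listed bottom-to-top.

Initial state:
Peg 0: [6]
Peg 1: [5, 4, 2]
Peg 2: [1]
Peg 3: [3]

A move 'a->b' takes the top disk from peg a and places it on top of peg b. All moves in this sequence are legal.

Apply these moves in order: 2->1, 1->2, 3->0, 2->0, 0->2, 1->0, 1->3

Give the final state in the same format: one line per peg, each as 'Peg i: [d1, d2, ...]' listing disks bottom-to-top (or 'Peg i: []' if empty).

After move 1 (2->1):
Peg 0: [6]
Peg 1: [5, 4, 2, 1]
Peg 2: []
Peg 3: [3]

After move 2 (1->2):
Peg 0: [6]
Peg 1: [5, 4, 2]
Peg 2: [1]
Peg 3: [3]

After move 3 (3->0):
Peg 0: [6, 3]
Peg 1: [5, 4, 2]
Peg 2: [1]
Peg 3: []

After move 4 (2->0):
Peg 0: [6, 3, 1]
Peg 1: [5, 4, 2]
Peg 2: []
Peg 3: []

After move 5 (0->2):
Peg 0: [6, 3]
Peg 1: [5, 4, 2]
Peg 2: [1]
Peg 3: []

After move 6 (1->0):
Peg 0: [6, 3, 2]
Peg 1: [5, 4]
Peg 2: [1]
Peg 3: []

After move 7 (1->3):
Peg 0: [6, 3, 2]
Peg 1: [5]
Peg 2: [1]
Peg 3: [4]

Answer: Peg 0: [6, 3, 2]
Peg 1: [5]
Peg 2: [1]
Peg 3: [4]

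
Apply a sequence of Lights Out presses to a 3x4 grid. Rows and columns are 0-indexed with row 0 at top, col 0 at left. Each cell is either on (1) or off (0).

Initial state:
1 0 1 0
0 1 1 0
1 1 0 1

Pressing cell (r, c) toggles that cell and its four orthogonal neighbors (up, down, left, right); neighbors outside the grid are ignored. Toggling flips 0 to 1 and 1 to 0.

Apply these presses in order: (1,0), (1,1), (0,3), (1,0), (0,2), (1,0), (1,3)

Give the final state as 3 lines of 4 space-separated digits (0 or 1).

After press 1 at (1,0):
0 0 1 0
1 0 1 0
0 1 0 1

After press 2 at (1,1):
0 1 1 0
0 1 0 0
0 0 0 1

After press 3 at (0,3):
0 1 0 1
0 1 0 1
0 0 0 1

After press 4 at (1,0):
1 1 0 1
1 0 0 1
1 0 0 1

After press 5 at (0,2):
1 0 1 0
1 0 1 1
1 0 0 1

After press 6 at (1,0):
0 0 1 0
0 1 1 1
0 0 0 1

After press 7 at (1,3):
0 0 1 1
0 1 0 0
0 0 0 0

Answer: 0 0 1 1
0 1 0 0
0 0 0 0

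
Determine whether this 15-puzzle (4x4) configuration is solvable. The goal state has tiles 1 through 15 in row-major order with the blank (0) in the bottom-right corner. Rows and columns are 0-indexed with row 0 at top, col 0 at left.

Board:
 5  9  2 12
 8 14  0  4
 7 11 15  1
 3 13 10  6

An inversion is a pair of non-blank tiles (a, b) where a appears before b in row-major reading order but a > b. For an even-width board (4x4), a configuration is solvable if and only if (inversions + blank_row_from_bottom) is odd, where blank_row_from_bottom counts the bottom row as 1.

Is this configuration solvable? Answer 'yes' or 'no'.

Answer: yes

Derivation:
Inversions: 50
Blank is in row 1 (0-indexed from top), which is row 3 counting from the bottom (bottom = 1).
50 + 3 = 53, which is odd, so the puzzle is solvable.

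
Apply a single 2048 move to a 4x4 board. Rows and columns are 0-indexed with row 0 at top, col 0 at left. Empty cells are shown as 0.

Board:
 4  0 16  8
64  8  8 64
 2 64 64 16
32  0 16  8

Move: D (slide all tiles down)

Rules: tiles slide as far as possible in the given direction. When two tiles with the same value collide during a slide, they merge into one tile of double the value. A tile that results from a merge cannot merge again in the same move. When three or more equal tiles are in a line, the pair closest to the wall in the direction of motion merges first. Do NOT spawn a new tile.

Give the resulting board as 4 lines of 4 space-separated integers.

Answer:  4  0 16  8
64  0  8 64
 2  8 64 16
32 64 16  8

Derivation:
Slide down:
col 0: [4, 64, 2, 32] -> [4, 64, 2, 32]
col 1: [0, 8, 64, 0] -> [0, 0, 8, 64]
col 2: [16, 8, 64, 16] -> [16, 8, 64, 16]
col 3: [8, 64, 16, 8] -> [8, 64, 16, 8]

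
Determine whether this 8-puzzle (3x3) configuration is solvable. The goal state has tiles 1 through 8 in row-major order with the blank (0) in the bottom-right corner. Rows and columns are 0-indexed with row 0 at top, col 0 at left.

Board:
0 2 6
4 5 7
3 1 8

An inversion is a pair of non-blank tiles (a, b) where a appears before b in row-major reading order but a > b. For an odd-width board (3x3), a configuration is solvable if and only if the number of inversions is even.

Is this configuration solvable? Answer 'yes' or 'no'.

Answer: yes

Derivation:
Inversions (pairs i<j in row-major order where tile[i] > tile[j] > 0): 12
12 is even, so the puzzle is solvable.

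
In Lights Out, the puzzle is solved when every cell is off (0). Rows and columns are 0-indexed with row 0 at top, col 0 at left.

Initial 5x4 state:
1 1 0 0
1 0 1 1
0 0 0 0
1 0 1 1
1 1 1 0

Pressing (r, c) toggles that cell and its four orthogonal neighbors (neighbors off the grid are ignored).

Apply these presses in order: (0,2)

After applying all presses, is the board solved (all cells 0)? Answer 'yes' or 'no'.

After press 1 at (0,2):
1 0 1 1
1 0 0 1
0 0 0 0
1 0 1 1
1 1 1 0

Lights still on: 11

Answer: no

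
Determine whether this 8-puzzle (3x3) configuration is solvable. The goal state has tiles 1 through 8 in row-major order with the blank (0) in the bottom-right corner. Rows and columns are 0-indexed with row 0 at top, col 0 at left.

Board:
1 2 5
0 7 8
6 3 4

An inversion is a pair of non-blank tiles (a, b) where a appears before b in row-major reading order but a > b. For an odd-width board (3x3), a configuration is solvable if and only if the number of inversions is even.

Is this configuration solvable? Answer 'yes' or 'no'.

Inversions (pairs i<j in row-major order where tile[i] > tile[j] > 0): 10
10 is even, so the puzzle is solvable.

Answer: yes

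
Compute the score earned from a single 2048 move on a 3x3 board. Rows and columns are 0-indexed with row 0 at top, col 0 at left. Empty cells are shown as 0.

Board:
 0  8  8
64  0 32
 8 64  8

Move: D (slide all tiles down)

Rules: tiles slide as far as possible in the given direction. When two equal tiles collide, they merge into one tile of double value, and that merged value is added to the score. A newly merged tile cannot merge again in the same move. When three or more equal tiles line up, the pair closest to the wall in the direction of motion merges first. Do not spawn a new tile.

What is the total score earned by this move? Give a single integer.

Answer: 0

Derivation:
Slide down:
col 0: [0, 64, 8] -> [0, 64, 8]  score +0 (running 0)
col 1: [8, 0, 64] -> [0, 8, 64]  score +0 (running 0)
col 2: [8, 32, 8] -> [8, 32, 8]  score +0 (running 0)
Board after move:
 0  0  8
64  8 32
 8 64  8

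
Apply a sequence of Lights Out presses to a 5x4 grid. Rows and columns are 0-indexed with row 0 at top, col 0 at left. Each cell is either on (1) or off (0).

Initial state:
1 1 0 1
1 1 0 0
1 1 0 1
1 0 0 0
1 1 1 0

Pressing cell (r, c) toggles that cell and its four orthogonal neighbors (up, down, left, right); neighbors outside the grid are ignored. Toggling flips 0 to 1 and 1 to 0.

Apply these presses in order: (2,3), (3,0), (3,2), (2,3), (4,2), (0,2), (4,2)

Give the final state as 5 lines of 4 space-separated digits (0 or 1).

After press 1 at (2,3):
1 1 0 1
1 1 0 1
1 1 1 0
1 0 0 1
1 1 1 0

After press 2 at (3,0):
1 1 0 1
1 1 0 1
0 1 1 0
0 1 0 1
0 1 1 0

After press 3 at (3,2):
1 1 0 1
1 1 0 1
0 1 0 0
0 0 1 0
0 1 0 0

After press 4 at (2,3):
1 1 0 1
1 1 0 0
0 1 1 1
0 0 1 1
0 1 0 0

After press 5 at (4,2):
1 1 0 1
1 1 0 0
0 1 1 1
0 0 0 1
0 0 1 1

After press 6 at (0,2):
1 0 1 0
1 1 1 0
0 1 1 1
0 0 0 1
0 0 1 1

After press 7 at (4,2):
1 0 1 0
1 1 1 0
0 1 1 1
0 0 1 1
0 1 0 0

Answer: 1 0 1 0
1 1 1 0
0 1 1 1
0 0 1 1
0 1 0 0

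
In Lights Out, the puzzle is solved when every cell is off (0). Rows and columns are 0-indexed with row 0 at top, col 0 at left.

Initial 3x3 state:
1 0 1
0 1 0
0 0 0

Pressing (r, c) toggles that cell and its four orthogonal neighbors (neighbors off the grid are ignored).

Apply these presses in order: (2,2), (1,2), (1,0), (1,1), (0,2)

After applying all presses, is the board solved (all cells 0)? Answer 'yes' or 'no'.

After press 1 at (2,2):
1 0 1
0 1 1
0 1 1

After press 2 at (1,2):
1 0 0
0 0 0
0 1 0

After press 3 at (1,0):
0 0 0
1 1 0
1 1 0

After press 4 at (1,1):
0 1 0
0 0 1
1 0 0

After press 5 at (0,2):
0 0 1
0 0 0
1 0 0

Lights still on: 2

Answer: no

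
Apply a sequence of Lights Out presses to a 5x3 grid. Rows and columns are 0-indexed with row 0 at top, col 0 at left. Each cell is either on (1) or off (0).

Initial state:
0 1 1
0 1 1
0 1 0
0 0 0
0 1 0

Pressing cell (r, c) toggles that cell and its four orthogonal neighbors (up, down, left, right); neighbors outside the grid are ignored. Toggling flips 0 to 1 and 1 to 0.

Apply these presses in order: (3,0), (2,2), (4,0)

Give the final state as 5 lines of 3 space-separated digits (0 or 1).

After press 1 at (3,0):
0 1 1
0 1 1
1 1 0
1 1 0
1 1 0

After press 2 at (2,2):
0 1 1
0 1 0
1 0 1
1 1 1
1 1 0

After press 3 at (4,0):
0 1 1
0 1 0
1 0 1
0 1 1
0 0 0

Answer: 0 1 1
0 1 0
1 0 1
0 1 1
0 0 0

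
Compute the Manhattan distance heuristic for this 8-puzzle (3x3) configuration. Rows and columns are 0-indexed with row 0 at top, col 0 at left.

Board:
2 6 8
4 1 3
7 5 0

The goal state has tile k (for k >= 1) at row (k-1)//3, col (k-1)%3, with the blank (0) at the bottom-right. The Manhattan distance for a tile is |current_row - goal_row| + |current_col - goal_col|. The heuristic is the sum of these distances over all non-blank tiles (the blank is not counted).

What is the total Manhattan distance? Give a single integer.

Tile 2: at (0,0), goal (0,1), distance |0-0|+|0-1| = 1
Tile 6: at (0,1), goal (1,2), distance |0-1|+|1-2| = 2
Tile 8: at (0,2), goal (2,1), distance |0-2|+|2-1| = 3
Tile 4: at (1,0), goal (1,0), distance |1-1|+|0-0| = 0
Tile 1: at (1,1), goal (0,0), distance |1-0|+|1-0| = 2
Tile 3: at (1,2), goal (0,2), distance |1-0|+|2-2| = 1
Tile 7: at (2,0), goal (2,0), distance |2-2|+|0-0| = 0
Tile 5: at (2,1), goal (1,1), distance |2-1|+|1-1| = 1
Sum: 1 + 2 + 3 + 0 + 2 + 1 + 0 + 1 = 10

Answer: 10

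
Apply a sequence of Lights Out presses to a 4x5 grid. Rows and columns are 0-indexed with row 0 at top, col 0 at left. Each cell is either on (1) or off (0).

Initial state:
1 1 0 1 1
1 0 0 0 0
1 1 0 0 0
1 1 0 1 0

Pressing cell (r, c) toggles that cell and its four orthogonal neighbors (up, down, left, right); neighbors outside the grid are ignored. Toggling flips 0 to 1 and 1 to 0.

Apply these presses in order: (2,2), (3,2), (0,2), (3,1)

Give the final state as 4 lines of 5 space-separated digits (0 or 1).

After press 1 at (2,2):
1 1 0 1 1
1 0 1 0 0
1 0 1 1 0
1 1 1 1 0

After press 2 at (3,2):
1 1 0 1 1
1 0 1 0 0
1 0 0 1 0
1 0 0 0 0

After press 3 at (0,2):
1 0 1 0 1
1 0 0 0 0
1 0 0 1 0
1 0 0 0 0

After press 4 at (3,1):
1 0 1 0 1
1 0 0 0 0
1 1 0 1 0
0 1 1 0 0

Answer: 1 0 1 0 1
1 0 0 0 0
1 1 0 1 0
0 1 1 0 0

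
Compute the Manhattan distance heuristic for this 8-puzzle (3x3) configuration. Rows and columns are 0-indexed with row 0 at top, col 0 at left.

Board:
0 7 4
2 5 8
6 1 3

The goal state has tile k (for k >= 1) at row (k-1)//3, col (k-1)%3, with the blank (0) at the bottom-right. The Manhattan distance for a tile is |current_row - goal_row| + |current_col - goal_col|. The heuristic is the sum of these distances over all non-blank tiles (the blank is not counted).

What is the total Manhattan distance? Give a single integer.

Answer: 18

Derivation:
Tile 7: at (0,1), goal (2,0), distance |0-2|+|1-0| = 3
Tile 4: at (0,2), goal (1,0), distance |0-1|+|2-0| = 3
Tile 2: at (1,0), goal (0,1), distance |1-0|+|0-1| = 2
Tile 5: at (1,1), goal (1,1), distance |1-1|+|1-1| = 0
Tile 8: at (1,2), goal (2,1), distance |1-2|+|2-1| = 2
Tile 6: at (2,0), goal (1,2), distance |2-1|+|0-2| = 3
Tile 1: at (2,1), goal (0,0), distance |2-0|+|1-0| = 3
Tile 3: at (2,2), goal (0,2), distance |2-0|+|2-2| = 2
Sum: 3 + 3 + 2 + 0 + 2 + 3 + 3 + 2 = 18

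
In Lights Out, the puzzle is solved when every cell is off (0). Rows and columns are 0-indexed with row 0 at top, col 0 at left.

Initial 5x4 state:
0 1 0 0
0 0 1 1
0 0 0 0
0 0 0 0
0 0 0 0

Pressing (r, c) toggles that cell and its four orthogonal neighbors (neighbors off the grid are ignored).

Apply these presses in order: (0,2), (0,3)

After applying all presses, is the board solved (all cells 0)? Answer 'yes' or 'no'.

After press 1 at (0,2):
0 0 1 1
0 0 0 1
0 0 0 0
0 0 0 0
0 0 0 0

After press 2 at (0,3):
0 0 0 0
0 0 0 0
0 0 0 0
0 0 0 0
0 0 0 0

Lights still on: 0

Answer: yes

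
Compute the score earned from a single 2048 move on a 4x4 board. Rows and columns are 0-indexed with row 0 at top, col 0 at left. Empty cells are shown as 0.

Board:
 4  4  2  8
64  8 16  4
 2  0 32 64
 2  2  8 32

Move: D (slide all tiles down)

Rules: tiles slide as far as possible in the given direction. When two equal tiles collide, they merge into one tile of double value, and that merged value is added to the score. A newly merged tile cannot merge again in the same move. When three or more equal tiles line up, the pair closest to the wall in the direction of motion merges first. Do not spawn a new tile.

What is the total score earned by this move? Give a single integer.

Answer: 4

Derivation:
Slide down:
col 0: [4, 64, 2, 2] -> [0, 4, 64, 4]  score +4 (running 4)
col 1: [4, 8, 0, 2] -> [0, 4, 8, 2]  score +0 (running 4)
col 2: [2, 16, 32, 8] -> [2, 16, 32, 8]  score +0 (running 4)
col 3: [8, 4, 64, 32] -> [8, 4, 64, 32]  score +0 (running 4)
Board after move:
 0  0  2  8
 4  4 16  4
64  8 32 64
 4  2  8 32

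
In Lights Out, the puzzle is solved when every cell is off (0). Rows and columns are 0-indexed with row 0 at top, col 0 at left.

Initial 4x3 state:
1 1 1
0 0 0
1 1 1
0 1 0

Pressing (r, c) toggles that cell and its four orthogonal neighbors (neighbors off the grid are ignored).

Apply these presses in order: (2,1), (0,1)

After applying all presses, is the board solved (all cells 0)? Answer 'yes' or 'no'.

After press 1 at (2,1):
1 1 1
0 1 0
0 0 0
0 0 0

After press 2 at (0,1):
0 0 0
0 0 0
0 0 0
0 0 0

Lights still on: 0

Answer: yes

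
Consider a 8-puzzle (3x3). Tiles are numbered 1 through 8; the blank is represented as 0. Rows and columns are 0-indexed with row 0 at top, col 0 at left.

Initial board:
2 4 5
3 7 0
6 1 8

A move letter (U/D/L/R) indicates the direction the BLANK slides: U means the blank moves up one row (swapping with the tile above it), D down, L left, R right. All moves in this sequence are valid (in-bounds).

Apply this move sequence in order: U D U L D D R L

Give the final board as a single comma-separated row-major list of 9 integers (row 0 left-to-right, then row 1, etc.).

Answer: 2, 7, 4, 3, 1, 5, 6, 0, 8

Derivation:
After move 1 (U):
2 4 0
3 7 5
6 1 8

After move 2 (D):
2 4 5
3 7 0
6 1 8

After move 3 (U):
2 4 0
3 7 5
6 1 8

After move 4 (L):
2 0 4
3 7 5
6 1 8

After move 5 (D):
2 7 4
3 0 5
6 1 8

After move 6 (D):
2 7 4
3 1 5
6 0 8

After move 7 (R):
2 7 4
3 1 5
6 8 0

After move 8 (L):
2 7 4
3 1 5
6 0 8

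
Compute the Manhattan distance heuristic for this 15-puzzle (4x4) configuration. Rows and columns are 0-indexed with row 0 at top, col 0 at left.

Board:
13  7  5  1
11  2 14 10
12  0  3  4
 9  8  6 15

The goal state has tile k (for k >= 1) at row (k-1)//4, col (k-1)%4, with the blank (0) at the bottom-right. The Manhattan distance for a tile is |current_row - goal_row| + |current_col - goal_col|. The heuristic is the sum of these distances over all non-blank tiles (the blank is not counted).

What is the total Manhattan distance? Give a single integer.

Answer: 37

Derivation:
Tile 13: (0,0)->(3,0) = 3
Tile 7: (0,1)->(1,2) = 2
Tile 5: (0,2)->(1,0) = 3
Tile 1: (0,3)->(0,0) = 3
Tile 11: (1,0)->(2,2) = 3
Tile 2: (1,1)->(0,1) = 1
Tile 14: (1,2)->(3,1) = 3
Tile 10: (1,3)->(2,1) = 3
Tile 12: (2,0)->(2,3) = 3
Tile 3: (2,2)->(0,2) = 2
Tile 4: (2,3)->(0,3) = 2
Tile 9: (3,0)->(2,0) = 1
Tile 8: (3,1)->(1,3) = 4
Tile 6: (3,2)->(1,1) = 3
Tile 15: (3,3)->(3,2) = 1
Sum: 3 + 2 + 3 + 3 + 3 + 1 + 3 + 3 + 3 + 2 + 2 + 1 + 4 + 3 + 1 = 37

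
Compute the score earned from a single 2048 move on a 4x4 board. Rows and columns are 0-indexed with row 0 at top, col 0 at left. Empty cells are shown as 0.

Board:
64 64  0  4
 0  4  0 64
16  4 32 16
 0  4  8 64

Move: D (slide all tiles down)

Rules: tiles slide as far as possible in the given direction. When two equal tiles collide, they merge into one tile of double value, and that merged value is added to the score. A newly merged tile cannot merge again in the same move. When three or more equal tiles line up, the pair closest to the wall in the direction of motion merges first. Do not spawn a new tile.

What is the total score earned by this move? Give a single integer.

Slide down:
col 0: [64, 0, 16, 0] -> [0, 0, 64, 16]  score +0 (running 0)
col 1: [64, 4, 4, 4] -> [0, 64, 4, 8]  score +8 (running 8)
col 2: [0, 0, 32, 8] -> [0, 0, 32, 8]  score +0 (running 8)
col 3: [4, 64, 16, 64] -> [4, 64, 16, 64]  score +0 (running 8)
Board after move:
 0  0  0  4
 0 64  0 64
64  4 32 16
16  8  8 64

Answer: 8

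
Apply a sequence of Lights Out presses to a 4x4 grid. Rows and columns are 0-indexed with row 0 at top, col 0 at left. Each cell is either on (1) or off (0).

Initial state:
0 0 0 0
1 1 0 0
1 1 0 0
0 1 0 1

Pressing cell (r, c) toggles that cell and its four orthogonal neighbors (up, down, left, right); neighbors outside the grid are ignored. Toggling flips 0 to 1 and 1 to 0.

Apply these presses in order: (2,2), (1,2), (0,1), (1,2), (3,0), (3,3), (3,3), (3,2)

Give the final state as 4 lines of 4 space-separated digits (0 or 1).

Answer: 1 1 1 0
1 0 1 0
0 0 0 1
1 1 0 0

Derivation:
After press 1 at (2,2):
0 0 0 0
1 1 1 0
1 0 1 1
0 1 1 1

After press 2 at (1,2):
0 0 1 0
1 0 0 1
1 0 0 1
0 1 1 1

After press 3 at (0,1):
1 1 0 0
1 1 0 1
1 0 0 1
0 1 1 1

After press 4 at (1,2):
1 1 1 0
1 0 1 0
1 0 1 1
0 1 1 1

After press 5 at (3,0):
1 1 1 0
1 0 1 0
0 0 1 1
1 0 1 1

After press 6 at (3,3):
1 1 1 0
1 0 1 0
0 0 1 0
1 0 0 0

After press 7 at (3,3):
1 1 1 0
1 0 1 0
0 0 1 1
1 0 1 1

After press 8 at (3,2):
1 1 1 0
1 0 1 0
0 0 0 1
1 1 0 0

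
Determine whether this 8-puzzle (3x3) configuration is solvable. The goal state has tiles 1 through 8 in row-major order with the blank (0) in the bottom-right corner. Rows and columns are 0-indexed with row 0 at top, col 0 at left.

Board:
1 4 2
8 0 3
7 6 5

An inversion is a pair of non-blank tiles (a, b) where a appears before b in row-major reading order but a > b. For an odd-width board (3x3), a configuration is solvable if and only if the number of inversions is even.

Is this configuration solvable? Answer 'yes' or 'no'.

Answer: no

Derivation:
Inversions (pairs i<j in row-major order where tile[i] > tile[j] > 0): 9
9 is odd, so the puzzle is not solvable.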